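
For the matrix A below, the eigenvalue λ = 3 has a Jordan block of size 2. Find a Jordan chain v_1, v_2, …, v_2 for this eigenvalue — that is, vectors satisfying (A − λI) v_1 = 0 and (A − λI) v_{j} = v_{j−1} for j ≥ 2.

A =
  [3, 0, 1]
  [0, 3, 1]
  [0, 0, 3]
A Jordan chain for λ = 3 of length 2:
v_1 = (1, 1, 0)ᵀ
v_2 = (0, 0, 1)ᵀ

Let N = A − (3)·I. We want v_2 with N^2 v_2 = 0 but N^1 v_2 ≠ 0; then v_{j-1} := N · v_j for j = 2, …, 2.

Pick v_2 = (0, 0, 1)ᵀ.
Then v_1 = N · v_2 = (1, 1, 0)ᵀ.

Sanity check: (A − (3)·I) v_1 = (0, 0, 0)ᵀ = 0. ✓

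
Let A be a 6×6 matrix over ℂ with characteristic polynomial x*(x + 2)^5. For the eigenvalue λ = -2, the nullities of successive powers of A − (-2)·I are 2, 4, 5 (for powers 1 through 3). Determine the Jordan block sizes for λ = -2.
Block sizes for λ = -2: [3, 2]

From the dimensions of kernels of powers, the number of Jordan blocks of size at least j is d_j − d_{j−1} where d_j = dim ker(N^j) (with d_0 = 0). Computing the differences gives [2, 2, 1].
The number of blocks of size exactly k is (#blocks of size ≥ k) − (#blocks of size ≥ k + 1), so the partition is: 1 block(s) of size 2, 1 block(s) of size 3.
In nonincreasing order the block sizes are [3, 2].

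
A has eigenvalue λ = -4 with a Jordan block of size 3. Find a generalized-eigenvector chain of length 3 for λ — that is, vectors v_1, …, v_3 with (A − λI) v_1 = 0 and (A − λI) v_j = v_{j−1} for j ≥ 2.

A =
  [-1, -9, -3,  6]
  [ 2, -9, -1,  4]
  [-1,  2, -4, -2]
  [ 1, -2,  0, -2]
A Jordan chain for λ = -4 of length 3:
v_1 = (0, 1, -1, 1)ᵀ
v_2 = (3, 2, -1, 1)ᵀ
v_3 = (1, 0, 0, 0)ᵀ

Let N = A − (-4)·I. We want v_3 with N^3 v_3 = 0 but N^2 v_3 ≠ 0; then v_{j-1} := N · v_j for j = 3, …, 2.

Pick v_3 = (1, 0, 0, 0)ᵀ.
Then v_2 = N · v_3 = (3, 2, -1, 1)ᵀ.
Then v_1 = N · v_2 = (0, 1, -1, 1)ᵀ.

Sanity check: (A − (-4)·I) v_1 = (0, 0, 0, 0)ᵀ = 0. ✓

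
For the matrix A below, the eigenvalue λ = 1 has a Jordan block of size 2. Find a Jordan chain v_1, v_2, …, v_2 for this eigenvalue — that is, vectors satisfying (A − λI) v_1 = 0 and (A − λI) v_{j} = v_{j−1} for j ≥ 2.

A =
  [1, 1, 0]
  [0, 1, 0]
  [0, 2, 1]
A Jordan chain for λ = 1 of length 2:
v_1 = (1, 0, 2)ᵀ
v_2 = (0, 1, 0)ᵀ

Let N = A − (1)·I. We want v_2 with N^2 v_2 = 0 but N^1 v_2 ≠ 0; then v_{j-1} := N · v_j for j = 2, …, 2.

Pick v_2 = (0, 1, 0)ᵀ.
Then v_1 = N · v_2 = (1, 0, 2)ᵀ.

Sanity check: (A − (1)·I) v_1 = (0, 0, 0)ᵀ = 0. ✓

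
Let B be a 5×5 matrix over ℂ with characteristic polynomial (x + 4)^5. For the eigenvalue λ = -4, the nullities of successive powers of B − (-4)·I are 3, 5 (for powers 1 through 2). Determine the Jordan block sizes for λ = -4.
Block sizes for λ = -4: [2, 2, 1]

From the dimensions of kernels of powers, the number of Jordan blocks of size at least j is d_j − d_{j−1} where d_j = dim ker(N^j) (with d_0 = 0). Computing the differences gives [3, 2].
The number of blocks of size exactly k is (#blocks of size ≥ k) − (#blocks of size ≥ k + 1), so the partition is: 1 block(s) of size 1, 2 block(s) of size 2.
In nonincreasing order the block sizes are [2, 2, 1].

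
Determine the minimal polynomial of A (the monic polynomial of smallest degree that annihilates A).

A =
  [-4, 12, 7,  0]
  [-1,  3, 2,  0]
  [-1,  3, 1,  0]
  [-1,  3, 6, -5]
x^4 + 5*x^3

The characteristic polynomial is χ_A(x) = x^3*(x + 5), so the eigenvalues are known. The minimal polynomial is
  m_A(x) = Π_λ (x − λ)^{k_λ}
where k_λ is the size of the *largest* Jordan block for λ (equivalently, the smallest k with (A − λI)^k v = 0 for every generalised eigenvector v of λ).

  λ = -5: largest Jordan block has size 1, contributing (x + 5)
  λ = 0: largest Jordan block has size 3, contributing (x − 0)^3

So m_A(x) = x^3*(x + 5) = x^4 + 5*x^3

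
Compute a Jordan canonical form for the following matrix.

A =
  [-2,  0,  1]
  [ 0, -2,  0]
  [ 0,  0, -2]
J_2(-2) ⊕ J_1(-2)

The characteristic polynomial is
  det(x·I − A) = x^3 + 6*x^2 + 12*x + 8 = (x + 2)^3

Eigenvalues and multiplicities (the geometric multiplicity of λ is n − rank(A − λI), which equals the number of Jordan blocks for λ):
  λ = -2: algebraic multiplicity = 3, geometric multiplicity = 2

Determining the block sizes for each eigenvalue:
  λ = -2: 2 blocks summing to 3 forces exactly one block of size 2 and the rest size 1 → block sizes [2, 1]

Assembling the blocks gives a Jordan form
J =
  [-2,  1,  0]
  [ 0, -2,  0]
  [ 0,  0, -2]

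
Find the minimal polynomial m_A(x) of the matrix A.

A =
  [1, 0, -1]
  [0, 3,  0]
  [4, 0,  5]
x^2 - 6*x + 9

The characteristic polynomial is χ_A(x) = (x - 3)^3, so the eigenvalues are known. The minimal polynomial is
  m_A(x) = Π_λ (x − λ)^{k_λ}
where k_λ is the size of the *largest* Jordan block for λ (equivalently, the smallest k with (A − λI)^k v = 0 for every generalised eigenvector v of λ).

  λ = 3: largest Jordan block has size 2, contributing (x − 3)^2

So m_A(x) = (x - 3)^2 = x^2 - 6*x + 9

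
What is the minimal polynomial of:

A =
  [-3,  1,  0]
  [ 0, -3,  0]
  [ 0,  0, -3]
x^2 + 6*x + 9

The characteristic polynomial is χ_A(x) = (x + 3)^3, so the eigenvalues are known. The minimal polynomial is
  m_A(x) = Π_λ (x − λ)^{k_λ}
where k_λ is the size of the *largest* Jordan block for λ (equivalently, the smallest k with (A − λI)^k v = 0 for every generalised eigenvector v of λ).

  λ = -3: largest Jordan block has size 2, contributing (x + 3)^2

So m_A(x) = (x + 3)^2 = x^2 + 6*x + 9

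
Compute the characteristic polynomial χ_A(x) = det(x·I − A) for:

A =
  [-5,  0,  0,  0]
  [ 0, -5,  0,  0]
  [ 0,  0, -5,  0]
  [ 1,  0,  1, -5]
x^4 + 20*x^3 + 150*x^2 + 500*x + 625

Expanding det(x·I − A) (e.g. by cofactor expansion or by noting that A is similar to its Jordan form J, which has the same characteristic polynomial as A) gives
  χ_A(x) = x^4 + 20*x^3 + 150*x^2 + 500*x + 625
which factors as (x + 5)^4. The eigenvalues (with algebraic multiplicities) are λ = -5 with multiplicity 4.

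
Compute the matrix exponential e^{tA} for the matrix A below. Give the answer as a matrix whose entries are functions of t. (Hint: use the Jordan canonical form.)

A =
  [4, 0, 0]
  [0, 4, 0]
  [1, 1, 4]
e^{tA} =
  [exp(4*t), 0, 0]
  [0, exp(4*t), 0]
  [t*exp(4*t), t*exp(4*t), exp(4*t)]

Strategy: write A = P · J · P⁻¹ where J is a Jordan canonical form, so e^{tA} = P · e^{tJ} · P⁻¹, and e^{tJ} can be computed block-by-block.

A has Jordan form
J =
  [4, 1, 0]
  [0, 4, 0]
  [0, 0, 4]
(up to reordering of blocks).

Per-block formulas:
  For a 1×1 block at λ = 4: exp(t · [4]) = [e^(4t)].
  For a 2×2 Jordan block J_2(4): exp(t · J_2(4)) = e^(4t)·(I + t·N), where N is the 2×2 nilpotent shift.

After assembling e^{tJ} and conjugating by P, we get:

e^{tA} =
  [exp(4*t), 0, 0]
  [0, exp(4*t), 0]
  [t*exp(4*t), t*exp(4*t), exp(4*t)]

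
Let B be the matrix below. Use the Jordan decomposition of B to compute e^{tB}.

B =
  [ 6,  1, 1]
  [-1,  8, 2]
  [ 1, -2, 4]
e^{tB} =
  [exp(6*t), t*exp(6*t), t*exp(6*t)]
  [-t*exp(6*t), -t^2*exp(6*t)/2 + 2*t*exp(6*t) + exp(6*t), -t^2*exp(6*t)/2 + 2*t*exp(6*t)]
  [t*exp(6*t), t^2*exp(6*t)/2 - 2*t*exp(6*t), t^2*exp(6*t)/2 - 2*t*exp(6*t) + exp(6*t)]

Strategy: write B = P · J · P⁻¹ where J is a Jordan canonical form, so e^{tB} = P · e^{tJ} · P⁻¹, and e^{tJ} can be computed block-by-block.

B has Jordan form
J =
  [6, 1, 0]
  [0, 6, 1]
  [0, 0, 6]
(up to reordering of blocks).

Per-block formulas:
  For a 3×3 Jordan block J_3(6): exp(t · J_3(6)) = e^(6t)·(I + t·N + (t^2/2)·N^2), where N is the 3×3 nilpotent shift.

After assembling e^{tJ} and conjugating by P, we get:

e^{tB} =
  [exp(6*t), t*exp(6*t), t*exp(6*t)]
  [-t*exp(6*t), -t^2*exp(6*t)/2 + 2*t*exp(6*t) + exp(6*t), -t^2*exp(6*t)/2 + 2*t*exp(6*t)]
  [t*exp(6*t), t^2*exp(6*t)/2 - 2*t*exp(6*t), t^2*exp(6*t)/2 - 2*t*exp(6*t) + exp(6*t)]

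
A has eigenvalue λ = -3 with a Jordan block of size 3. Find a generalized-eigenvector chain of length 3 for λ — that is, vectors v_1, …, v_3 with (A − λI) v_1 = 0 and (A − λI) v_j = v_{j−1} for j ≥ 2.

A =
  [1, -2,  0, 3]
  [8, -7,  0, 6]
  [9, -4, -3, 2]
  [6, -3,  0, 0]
A Jordan chain for λ = -3 of length 3:
v_1 = (0, 0, -2, 0)ᵀ
v_2 = (-2, -4, 5, 0)ᵀ
v_3 = (1, 0, 0, -2)ᵀ

Let N = A − (-3)·I. We want v_3 with N^3 v_3 = 0 but N^2 v_3 ≠ 0; then v_{j-1} := N · v_j for j = 3, …, 2.

Pick v_3 = (1, 0, 0, -2)ᵀ.
Then v_2 = N · v_3 = (-2, -4, 5, 0)ᵀ.
Then v_1 = N · v_2 = (0, 0, -2, 0)ᵀ.

Sanity check: (A − (-3)·I) v_1 = (0, 0, 0, 0)ᵀ = 0. ✓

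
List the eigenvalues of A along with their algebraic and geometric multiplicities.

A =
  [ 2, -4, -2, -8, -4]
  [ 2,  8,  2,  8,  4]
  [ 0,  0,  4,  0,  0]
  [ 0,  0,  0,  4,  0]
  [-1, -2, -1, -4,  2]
λ = 4: alg = 5, geom = 4

Step 1 — factor the characteristic polynomial to read off the algebraic multiplicities:
  χ_A(x) = (x - 4)^5

Step 2 — compute geometric multiplicities via the rank-nullity identity g(λ) = n − rank(A − λI):
  rank(A − (4)·I) = 1, so dim ker(A − (4)·I) = n − 1 = 4

Summary:
  λ = 4: algebraic multiplicity = 5, geometric multiplicity = 4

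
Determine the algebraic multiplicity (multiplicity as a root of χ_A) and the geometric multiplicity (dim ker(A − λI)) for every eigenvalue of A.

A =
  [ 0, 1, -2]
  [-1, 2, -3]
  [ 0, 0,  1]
λ = 1: alg = 3, geom = 1

Step 1 — factor the characteristic polynomial to read off the algebraic multiplicities:
  χ_A(x) = (x - 1)^3

Step 2 — compute geometric multiplicities via the rank-nullity identity g(λ) = n − rank(A − λI):
  rank(A − (1)·I) = 2, so dim ker(A − (1)·I) = n − 2 = 1

Summary:
  λ = 1: algebraic multiplicity = 3, geometric multiplicity = 1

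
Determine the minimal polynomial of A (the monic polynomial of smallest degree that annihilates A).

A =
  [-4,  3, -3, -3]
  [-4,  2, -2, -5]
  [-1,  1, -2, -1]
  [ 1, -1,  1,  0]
x^3 + 3*x^2 + 3*x + 1

The characteristic polynomial is χ_A(x) = (x + 1)^4, so the eigenvalues are known. The minimal polynomial is
  m_A(x) = Π_λ (x − λ)^{k_λ}
where k_λ is the size of the *largest* Jordan block for λ (equivalently, the smallest k with (A − λI)^k v = 0 for every generalised eigenvector v of λ).

  λ = -1: largest Jordan block has size 3, contributing (x + 1)^3

So m_A(x) = (x + 1)^3 = x^3 + 3*x^2 + 3*x + 1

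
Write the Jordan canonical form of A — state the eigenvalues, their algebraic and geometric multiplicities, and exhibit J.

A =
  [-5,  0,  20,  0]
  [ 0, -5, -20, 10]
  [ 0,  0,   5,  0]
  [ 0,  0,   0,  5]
J_1(-5) ⊕ J_1(-5) ⊕ J_1(5) ⊕ J_1(5)

The characteristic polynomial is
  det(x·I − A) = x^4 - 50*x^2 + 625 = (x - 5)^2*(x + 5)^2

Eigenvalues and multiplicities (the geometric multiplicity of λ is n − rank(A − λI), which equals the number of Jordan blocks for λ):
  λ = -5: algebraic multiplicity = 2, geometric multiplicity = 2
  λ = 5: algebraic multiplicity = 2, geometric multiplicity = 2

Determining the block sizes for each eigenvalue:
  λ = -5: gm = am = 2, so every block has size 1 → block sizes [1, 1]
  λ = 5: gm = am = 2, so every block has size 1 → block sizes [1, 1]

Assembling the blocks gives a Jordan form
J =
  [-5,  0, 0, 0]
  [ 0, -5, 0, 0]
  [ 0,  0, 5, 0]
  [ 0,  0, 0, 5]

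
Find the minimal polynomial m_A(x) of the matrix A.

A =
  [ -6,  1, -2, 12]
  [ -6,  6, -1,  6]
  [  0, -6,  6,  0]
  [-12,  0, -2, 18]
x^3 - 18*x^2 + 108*x - 216

The characteristic polynomial is χ_A(x) = (x - 6)^4, so the eigenvalues are known. The minimal polynomial is
  m_A(x) = Π_λ (x − λ)^{k_λ}
where k_λ is the size of the *largest* Jordan block for λ (equivalently, the smallest k with (A − λI)^k v = 0 for every generalised eigenvector v of λ).

  λ = 6: largest Jordan block has size 3, contributing (x − 6)^3

So m_A(x) = (x - 6)^3 = x^3 - 18*x^2 + 108*x - 216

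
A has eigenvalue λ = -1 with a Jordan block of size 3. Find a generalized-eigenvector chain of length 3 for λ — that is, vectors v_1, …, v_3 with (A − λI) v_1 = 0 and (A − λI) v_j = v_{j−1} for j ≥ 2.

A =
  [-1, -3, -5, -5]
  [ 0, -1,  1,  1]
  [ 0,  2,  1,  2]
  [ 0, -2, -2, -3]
A Jordan chain for λ = -1 of length 3:
v_1 = (-3, 0, 2, -2)ᵀ
v_2 = (-5, 1, 2, -2)ᵀ
v_3 = (0, 0, 1, 0)ᵀ

Let N = A − (-1)·I. We want v_3 with N^3 v_3 = 0 but N^2 v_3 ≠ 0; then v_{j-1} := N · v_j for j = 3, …, 2.

Pick v_3 = (0, 0, 1, 0)ᵀ.
Then v_2 = N · v_3 = (-5, 1, 2, -2)ᵀ.
Then v_1 = N · v_2 = (-3, 0, 2, -2)ᵀ.

Sanity check: (A − (-1)·I) v_1 = (0, 0, 0, 0)ᵀ = 0. ✓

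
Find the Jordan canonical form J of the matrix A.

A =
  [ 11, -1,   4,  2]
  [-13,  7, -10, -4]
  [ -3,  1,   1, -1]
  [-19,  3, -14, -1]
J_2(4) ⊕ J_2(5)

The characteristic polynomial is
  det(x·I − A) = x^4 - 18*x^3 + 121*x^2 - 360*x + 400 = (x - 5)^2*(x - 4)^2

Eigenvalues and multiplicities (the geometric multiplicity of λ is n − rank(A − λI), which equals the number of Jordan blocks for λ):
  λ = 4: algebraic multiplicity = 2, geometric multiplicity = 1
  λ = 5: algebraic multiplicity = 2, geometric multiplicity = 1

Determining the block sizes for each eigenvalue:
  λ = 4: one block (gm = 1), so the single block has size am = 2 → block sizes [2]
  λ = 5: one block (gm = 1), so the single block has size am = 2 → block sizes [2]

Assembling the blocks gives a Jordan form
J =
  [4, 1, 0, 0]
  [0, 4, 0, 0]
  [0, 0, 5, 1]
  [0, 0, 0, 5]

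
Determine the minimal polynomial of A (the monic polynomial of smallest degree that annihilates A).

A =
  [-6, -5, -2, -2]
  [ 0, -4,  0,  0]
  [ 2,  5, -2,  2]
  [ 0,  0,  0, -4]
x^2 + 8*x + 16

The characteristic polynomial is χ_A(x) = (x + 4)^4, so the eigenvalues are known. The minimal polynomial is
  m_A(x) = Π_λ (x − λ)^{k_λ}
where k_λ is the size of the *largest* Jordan block for λ (equivalently, the smallest k with (A − λI)^k v = 0 for every generalised eigenvector v of λ).

  λ = -4: largest Jordan block has size 2, contributing (x + 4)^2

So m_A(x) = (x + 4)^2 = x^2 + 8*x + 16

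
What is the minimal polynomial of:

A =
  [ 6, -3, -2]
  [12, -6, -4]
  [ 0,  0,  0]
x^2

The characteristic polynomial is χ_A(x) = x^3, so the eigenvalues are known. The minimal polynomial is
  m_A(x) = Π_λ (x − λ)^{k_λ}
where k_λ is the size of the *largest* Jordan block for λ (equivalently, the smallest k with (A − λI)^k v = 0 for every generalised eigenvector v of λ).

  λ = 0: largest Jordan block has size 2, contributing (x − 0)^2

So m_A(x) = x^2 = x^2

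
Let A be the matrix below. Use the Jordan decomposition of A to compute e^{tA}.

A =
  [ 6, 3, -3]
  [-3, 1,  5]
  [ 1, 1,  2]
e^{tA} =
  [-3*t^2*exp(3*t)/2 + 3*t*exp(3*t) + exp(3*t), 3*t*exp(3*t), 9*t^2*exp(3*t)/2 - 3*t*exp(3*t)]
  [t^2*exp(3*t) - 3*t*exp(3*t), -2*t*exp(3*t) + exp(3*t), -3*t^2*exp(3*t) + 5*t*exp(3*t)]
  [-t^2*exp(3*t)/2 + t*exp(3*t), t*exp(3*t), 3*t^2*exp(3*t)/2 - t*exp(3*t) + exp(3*t)]

Strategy: write A = P · J · P⁻¹ where J is a Jordan canonical form, so e^{tA} = P · e^{tJ} · P⁻¹, and e^{tJ} can be computed block-by-block.

A has Jordan form
J =
  [3, 1, 0]
  [0, 3, 1]
  [0, 0, 3]
(up to reordering of blocks).

Per-block formulas:
  For a 3×3 Jordan block J_3(3): exp(t · J_3(3)) = e^(3t)·(I + t·N + (t^2/2)·N^2), where N is the 3×3 nilpotent shift.

After assembling e^{tJ} and conjugating by P, we get:

e^{tA} =
  [-3*t^2*exp(3*t)/2 + 3*t*exp(3*t) + exp(3*t), 3*t*exp(3*t), 9*t^2*exp(3*t)/2 - 3*t*exp(3*t)]
  [t^2*exp(3*t) - 3*t*exp(3*t), -2*t*exp(3*t) + exp(3*t), -3*t^2*exp(3*t) + 5*t*exp(3*t)]
  [-t^2*exp(3*t)/2 + t*exp(3*t), t*exp(3*t), 3*t^2*exp(3*t)/2 - t*exp(3*t) + exp(3*t)]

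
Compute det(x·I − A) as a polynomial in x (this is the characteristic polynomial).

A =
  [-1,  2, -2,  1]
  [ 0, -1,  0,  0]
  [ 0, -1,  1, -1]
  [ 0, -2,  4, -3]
x^4 + 4*x^3 + 6*x^2 + 4*x + 1

Expanding det(x·I − A) (e.g. by cofactor expansion or by noting that A is similar to its Jordan form J, which has the same characteristic polynomial as A) gives
  χ_A(x) = x^4 + 4*x^3 + 6*x^2 + 4*x + 1
which factors as (x + 1)^4. The eigenvalues (with algebraic multiplicities) are λ = -1 with multiplicity 4.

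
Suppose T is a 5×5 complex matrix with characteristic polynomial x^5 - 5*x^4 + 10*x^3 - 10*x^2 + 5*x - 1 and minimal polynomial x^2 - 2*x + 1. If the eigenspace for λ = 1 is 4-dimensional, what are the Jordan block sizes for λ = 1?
Block sizes for λ = 1: [2, 1, 1, 1]

Step 1 — from the characteristic polynomial, algebraic multiplicity of λ = 1 is 5. From dim ker(T − (1)·I) = 4, there are exactly 4 Jordan blocks for λ = 1.
Step 2 — from the minimal polynomial, the factor (x − 1)^2 tells us the largest block for λ = 1 has size 2.
Step 3 — with total size 5, 4 blocks, and largest block 2, the block sizes (in nonincreasing order) are [2, 1, 1, 1].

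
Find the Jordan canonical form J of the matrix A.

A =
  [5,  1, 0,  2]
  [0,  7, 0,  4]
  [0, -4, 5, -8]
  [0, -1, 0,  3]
J_2(5) ⊕ J_1(5) ⊕ J_1(5)

The characteristic polynomial is
  det(x·I − A) = x^4 - 20*x^3 + 150*x^2 - 500*x + 625 = (x - 5)^4

Eigenvalues and multiplicities (the geometric multiplicity of λ is n − rank(A − λI), which equals the number of Jordan blocks for λ):
  λ = 5: algebraic multiplicity = 4, geometric multiplicity = 3

Determining the block sizes for each eigenvalue:
  λ = 5: 3 blocks summing to 4 forces exactly one block of size 2 and the rest size 1 → block sizes [2, 1, 1]

Assembling the blocks gives a Jordan form
J =
  [5, 1, 0, 0]
  [0, 5, 0, 0]
  [0, 0, 5, 0]
  [0, 0, 0, 5]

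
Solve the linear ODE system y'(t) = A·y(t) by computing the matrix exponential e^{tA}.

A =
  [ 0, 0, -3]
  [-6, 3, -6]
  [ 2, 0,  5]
e^{tA} =
  [-2*exp(3*t) + 3*exp(2*t), 0, -3*exp(3*t) + 3*exp(2*t)]
  [-6*exp(3*t) + 6*exp(2*t), exp(3*t), -6*exp(3*t) + 6*exp(2*t)]
  [2*exp(3*t) - 2*exp(2*t), 0, 3*exp(3*t) - 2*exp(2*t)]

Strategy: write A = P · J · P⁻¹ where J is a Jordan canonical form, so e^{tA} = P · e^{tJ} · P⁻¹, and e^{tJ} can be computed block-by-block.

A has Jordan form
J =
  [2, 0, 0]
  [0, 3, 0]
  [0, 0, 3]
(up to reordering of blocks).

Per-block formulas:
  For a 1×1 block at λ = 2: exp(t · [2]) = [e^(2t)].
  For a 1×1 block at λ = 3: exp(t · [3]) = [e^(3t)].

After assembling e^{tJ} and conjugating by P, we get:

e^{tA} =
  [-2*exp(3*t) + 3*exp(2*t), 0, -3*exp(3*t) + 3*exp(2*t)]
  [-6*exp(3*t) + 6*exp(2*t), exp(3*t), -6*exp(3*t) + 6*exp(2*t)]
  [2*exp(3*t) - 2*exp(2*t), 0, 3*exp(3*t) - 2*exp(2*t)]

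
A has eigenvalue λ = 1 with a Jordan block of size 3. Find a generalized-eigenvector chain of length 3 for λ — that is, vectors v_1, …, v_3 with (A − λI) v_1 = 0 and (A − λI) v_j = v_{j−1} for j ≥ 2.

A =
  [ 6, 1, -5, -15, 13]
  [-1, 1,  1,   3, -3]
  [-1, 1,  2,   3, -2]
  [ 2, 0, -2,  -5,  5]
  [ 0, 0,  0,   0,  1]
A Jordan chain for λ = 1 of length 3:
v_1 = (-1, 0, -1, 0, 0)ᵀ
v_2 = (5, -1, -1, 2, 0)ᵀ
v_3 = (1, 0, 0, 0, 0)ᵀ

Let N = A − (1)·I. We want v_3 with N^3 v_3 = 0 but N^2 v_3 ≠ 0; then v_{j-1} := N · v_j for j = 3, …, 2.

Pick v_3 = (1, 0, 0, 0, 0)ᵀ.
Then v_2 = N · v_3 = (5, -1, -1, 2, 0)ᵀ.
Then v_1 = N · v_2 = (-1, 0, -1, 0, 0)ᵀ.

Sanity check: (A − (1)·I) v_1 = (0, 0, 0, 0, 0)ᵀ = 0. ✓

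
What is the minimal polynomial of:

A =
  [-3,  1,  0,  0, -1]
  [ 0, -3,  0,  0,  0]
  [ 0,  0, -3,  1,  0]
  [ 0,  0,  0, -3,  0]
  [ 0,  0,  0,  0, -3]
x^2 + 6*x + 9

The characteristic polynomial is χ_A(x) = (x + 3)^5, so the eigenvalues are known. The minimal polynomial is
  m_A(x) = Π_λ (x − λ)^{k_λ}
where k_λ is the size of the *largest* Jordan block for λ (equivalently, the smallest k with (A − λI)^k v = 0 for every generalised eigenvector v of λ).

  λ = -3: largest Jordan block has size 2, contributing (x + 3)^2

So m_A(x) = (x + 3)^2 = x^2 + 6*x + 9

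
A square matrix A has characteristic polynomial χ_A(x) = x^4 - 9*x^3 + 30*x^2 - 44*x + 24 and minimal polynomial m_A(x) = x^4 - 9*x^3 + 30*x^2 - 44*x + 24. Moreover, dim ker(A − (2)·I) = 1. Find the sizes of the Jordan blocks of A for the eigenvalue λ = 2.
Block sizes for λ = 2: [3]

Step 1 — from the characteristic polynomial, algebraic multiplicity of λ = 2 is 3. From dim ker(A − (2)·I) = 1, there are exactly 1 Jordan blocks for λ = 2.
Step 2 — from the minimal polynomial, the factor (x − 2)^3 tells us the largest block for λ = 2 has size 3.
Step 3 — with total size 3, 1 blocks, and largest block 3, the block sizes (in nonincreasing order) are [3].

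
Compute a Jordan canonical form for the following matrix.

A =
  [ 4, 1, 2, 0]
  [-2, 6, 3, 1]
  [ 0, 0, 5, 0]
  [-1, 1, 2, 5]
J_3(5) ⊕ J_1(5)

The characteristic polynomial is
  det(x·I − A) = x^4 - 20*x^3 + 150*x^2 - 500*x + 625 = (x - 5)^4

Eigenvalues and multiplicities (the geometric multiplicity of λ is n − rank(A − λI), which equals the number of Jordan blocks for λ):
  λ = 5: algebraic multiplicity = 4, geometric multiplicity = 2

Determining the block sizes for each eigenvalue:
  λ = 5: with am = 4 and gm = 2, the partition is not yet determined (e.g. several partitions of 4 into 2 parts exist). Let N = A − (5)·I. Computing rank(N^1) = 2, rank(N^2) = 1, rank(N^3) = 0; the number of blocks of size ≥ j is rank(N^{j−1}) − rank(N^j), giving [2, 1, 1]. So we have 1 block(s) of size 3, 1 block(s) of size 1 → block sizes [3, 1]

Assembling the blocks gives a Jordan form
J =
  [5, 1, 0, 0]
  [0, 5, 1, 0]
  [0, 0, 5, 0]
  [0, 0, 0, 5]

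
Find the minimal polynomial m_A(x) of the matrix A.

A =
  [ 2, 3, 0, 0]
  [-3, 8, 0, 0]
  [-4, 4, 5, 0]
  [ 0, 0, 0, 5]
x^2 - 10*x + 25

The characteristic polynomial is χ_A(x) = (x - 5)^4, so the eigenvalues are known. The minimal polynomial is
  m_A(x) = Π_λ (x − λ)^{k_λ}
where k_λ is the size of the *largest* Jordan block for λ (equivalently, the smallest k with (A − λI)^k v = 0 for every generalised eigenvector v of λ).

  λ = 5: largest Jordan block has size 2, contributing (x − 5)^2

So m_A(x) = (x - 5)^2 = x^2 - 10*x + 25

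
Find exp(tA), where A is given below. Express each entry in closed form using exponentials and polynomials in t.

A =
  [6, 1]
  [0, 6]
e^{tA} =
  [exp(6*t), t*exp(6*t)]
  [0, exp(6*t)]

Strategy: write A = P · J · P⁻¹ where J is a Jordan canonical form, so e^{tA} = P · e^{tJ} · P⁻¹, and e^{tJ} can be computed block-by-block.

A has Jordan form
J =
  [6, 1]
  [0, 6]
(up to reordering of blocks).

Per-block formulas:
  For a 2×2 Jordan block J_2(6): exp(t · J_2(6)) = e^(6t)·(I + t·N), where N is the 2×2 nilpotent shift.

After assembling e^{tJ} and conjugating by P, we get:

e^{tA} =
  [exp(6*t), t*exp(6*t)]
  [0, exp(6*t)]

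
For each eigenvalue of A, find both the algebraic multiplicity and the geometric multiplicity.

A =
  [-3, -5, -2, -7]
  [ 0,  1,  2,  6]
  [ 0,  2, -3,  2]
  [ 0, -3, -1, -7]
λ = -3: alg = 4, geom = 2

Step 1 — factor the characteristic polynomial to read off the algebraic multiplicities:
  χ_A(x) = (x + 3)^4

Step 2 — compute geometric multiplicities via the rank-nullity identity g(λ) = n − rank(A − λI):
  rank(A − (-3)·I) = 2, so dim ker(A − (-3)·I) = n − 2 = 2

Summary:
  λ = -3: algebraic multiplicity = 4, geometric multiplicity = 2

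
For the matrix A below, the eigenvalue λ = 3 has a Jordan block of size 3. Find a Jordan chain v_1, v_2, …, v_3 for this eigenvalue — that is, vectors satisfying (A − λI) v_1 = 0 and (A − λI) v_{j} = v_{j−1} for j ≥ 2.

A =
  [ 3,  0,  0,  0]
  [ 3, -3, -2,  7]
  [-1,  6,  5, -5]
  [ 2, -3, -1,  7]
A Jordan chain for λ = 3 of length 3:
v_1 = (0, -2, 6, 0)ᵀ
v_2 = (0, 3, -1, 2)ᵀ
v_3 = (1, 0, 0, 0)ᵀ

Let N = A − (3)·I. We want v_3 with N^3 v_3 = 0 but N^2 v_3 ≠ 0; then v_{j-1} := N · v_j for j = 3, …, 2.

Pick v_3 = (1, 0, 0, 0)ᵀ.
Then v_2 = N · v_3 = (0, 3, -1, 2)ᵀ.
Then v_1 = N · v_2 = (0, -2, 6, 0)ᵀ.

Sanity check: (A − (3)·I) v_1 = (0, 0, 0, 0)ᵀ = 0. ✓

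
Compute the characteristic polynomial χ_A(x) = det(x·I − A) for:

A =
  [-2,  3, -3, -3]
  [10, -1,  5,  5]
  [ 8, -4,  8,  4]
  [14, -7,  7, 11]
x^4 - 16*x^3 + 96*x^2 - 256*x + 256

Expanding det(x·I − A) (e.g. by cofactor expansion or by noting that A is similar to its Jordan form J, which has the same characteristic polynomial as A) gives
  χ_A(x) = x^4 - 16*x^3 + 96*x^2 - 256*x + 256
which factors as (x - 4)^4. The eigenvalues (with algebraic multiplicities) are λ = 4 with multiplicity 4.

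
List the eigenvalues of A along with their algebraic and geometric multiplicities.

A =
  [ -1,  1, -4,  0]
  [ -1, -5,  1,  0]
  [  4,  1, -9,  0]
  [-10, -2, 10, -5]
λ = -5: alg = 4, geom = 2

Step 1 — factor the characteristic polynomial to read off the algebraic multiplicities:
  χ_A(x) = (x + 5)^4

Step 2 — compute geometric multiplicities via the rank-nullity identity g(λ) = n − rank(A − λI):
  rank(A − (-5)·I) = 2, so dim ker(A − (-5)·I) = n − 2 = 2

Summary:
  λ = -5: algebraic multiplicity = 4, geometric multiplicity = 2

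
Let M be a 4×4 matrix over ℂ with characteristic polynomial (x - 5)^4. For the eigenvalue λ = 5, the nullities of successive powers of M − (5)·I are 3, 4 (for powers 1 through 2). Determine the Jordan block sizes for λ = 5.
Block sizes for λ = 5: [2, 1, 1]

From the dimensions of kernels of powers, the number of Jordan blocks of size at least j is d_j − d_{j−1} where d_j = dim ker(N^j) (with d_0 = 0). Computing the differences gives [3, 1].
The number of blocks of size exactly k is (#blocks of size ≥ k) − (#blocks of size ≥ k + 1), so the partition is: 2 block(s) of size 1, 1 block(s) of size 2.
In nonincreasing order the block sizes are [2, 1, 1].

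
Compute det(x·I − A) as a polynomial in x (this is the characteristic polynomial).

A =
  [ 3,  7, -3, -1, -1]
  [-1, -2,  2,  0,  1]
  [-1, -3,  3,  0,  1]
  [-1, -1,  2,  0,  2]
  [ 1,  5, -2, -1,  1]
x^5 - 5*x^4 + 10*x^3 - 10*x^2 + 5*x - 1

Expanding det(x·I − A) (e.g. by cofactor expansion or by noting that A is similar to its Jordan form J, which has the same characteristic polynomial as A) gives
  χ_A(x) = x^5 - 5*x^4 + 10*x^3 - 10*x^2 + 5*x - 1
which factors as (x - 1)^5. The eigenvalues (with algebraic multiplicities) are λ = 1 with multiplicity 5.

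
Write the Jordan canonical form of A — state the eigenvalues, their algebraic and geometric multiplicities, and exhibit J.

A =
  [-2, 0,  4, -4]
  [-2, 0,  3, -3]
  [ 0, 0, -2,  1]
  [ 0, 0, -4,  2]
J_1(-2) ⊕ J_3(0)

The characteristic polynomial is
  det(x·I − A) = x^4 + 2*x^3 = x^3*(x + 2)

Eigenvalues and multiplicities (the geometric multiplicity of λ is n − rank(A − λI), which equals the number of Jordan blocks for λ):
  λ = -2: algebraic multiplicity = 1, geometric multiplicity = 1
  λ = 0: algebraic multiplicity = 3, geometric multiplicity = 1

Determining the block sizes for each eigenvalue:
  λ = -2: one block (gm = 1), so the single block has size am = 1 → block sizes [1]
  λ = 0: one block (gm = 1), so the single block has size am = 3 → block sizes [3]

Assembling the blocks gives a Jordan form
J =
  [-2, 0, 0, 0]
  [ 0, 0, 1, 0]
  [ 0, 0, 0, 1]
  [ 0, 0, 0, 0]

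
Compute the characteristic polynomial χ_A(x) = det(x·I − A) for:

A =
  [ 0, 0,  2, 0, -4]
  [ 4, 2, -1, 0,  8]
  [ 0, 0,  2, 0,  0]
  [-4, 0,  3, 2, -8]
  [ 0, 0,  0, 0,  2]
x^5 - 8*x^4 + 24*x^3 - 32*x^2 + 16*x

Expanding det(x·I − A) (e.g. by cofactor expansion or by noting that A is similar to its Jordan form J, which has the same characteristic polynomial as A) gives
  χ_A(x) = x^5 - 8*x^4 + 24*x^3 - 32*x^2 + 16*x
which factors as x*(x - 2)^4. The eigenvalues (with algebraic multiplicities) are λ = 0 with multiplicity 1, λ = 2 with multiplicity 4.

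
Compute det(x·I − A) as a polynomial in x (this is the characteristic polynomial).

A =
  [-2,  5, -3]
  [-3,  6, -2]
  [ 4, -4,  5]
x^3 - 9*x^2 + 27*x - 27

Expanding det(x·I − A) (e.g. by cofactor expansion or by noting that A is similar to its Jordan form J, which has the same characteristic polynomial as A) gives
  χ_A(x) = x^3 - 9*x^2 + 27*x - 27
which factors as (x - 3)^3. The eigenvalues (with algebraic multiplicities) are λ = 3 with multiplicity 3.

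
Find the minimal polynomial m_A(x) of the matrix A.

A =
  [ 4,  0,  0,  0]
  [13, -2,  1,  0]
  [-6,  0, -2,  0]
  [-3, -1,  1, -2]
x^4 + 2*x^3 - 12*x^2 - 40*x - 32

The characteristic polynomial is χ_A(x) = (x - 4)*(x + 2)^3, so the eigenvalues are known. The minimal polynomial is
  m_A(x) = Π_λ (x − λ)^{k_λ}
where k_λ is the size of the *largest* Jordan block for λ (equivalently, the smallest k with (A − λI)^k v = 0 for every generalised eigenvector v of λ).

  λ = -2: largest Jordan block has size 3, contributing (x + 2)^3
  λ = 4: largest Jordan block has size 1, contributing (x − 4)

So m_A(x) = (x - 4)*(x + 2)^3 = x^4 + 2*x^3 - 12*x^2 - 40*x - 32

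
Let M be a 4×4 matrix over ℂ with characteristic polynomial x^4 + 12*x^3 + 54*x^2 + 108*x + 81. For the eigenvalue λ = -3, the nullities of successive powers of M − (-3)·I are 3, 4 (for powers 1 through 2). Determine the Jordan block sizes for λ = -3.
Block sizes for λ = -3: [2, 1, 1]

From the dimensions of kernels of powers, the number of Jordan blocks of size at least j is d_j − d_{j−1} where d_j = dim ker(N^j) (with d_0 = 0). Computing the differences gives [3, 1].
The number of blocks of size exactly k is (#blocks of size ≥ k) − (#blocks of size ≥ k + 1), so the partition is: 2 block(s) of size 1, 1 block(s) of size 2.
In nonincreasing order the block sizes are [2, 1, 1].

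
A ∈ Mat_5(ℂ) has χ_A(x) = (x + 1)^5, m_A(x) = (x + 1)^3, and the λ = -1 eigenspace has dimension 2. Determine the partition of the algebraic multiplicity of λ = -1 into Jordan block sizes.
Block sizes for λ = -1: [3, 2]

Step 1 — from the characteristic polynomial, algebraic multiplicity of λ = -1 is 5. From dim ker(A − (-1)·I) = 2, there are exactly 2 Jordan blocks for λ = -1.
Step 2 — from the minimal polynomial, the factor (x + 1)^3 tells us the largest block for λ = -1 has size 3.
Step 3 — with total size 5, 2 blocks, and largest block 3, the block sizes (in nonincreasing order) are [3, 2].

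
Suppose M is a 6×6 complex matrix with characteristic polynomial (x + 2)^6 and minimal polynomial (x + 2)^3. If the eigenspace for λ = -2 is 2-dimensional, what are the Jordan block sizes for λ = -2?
Block sizes for λ = -2: [3, 3]

Step 1 — from the characteristic polynomial, algebraic multiplicity of λ = -2 is 6. From dim ker(M − (-2)·I) = 2, there are exactly 2 Jordan blocks for λ = -2.
Step 2 — from the minimal polynomial, the factor (x + 2)^3 tells us the largest block for λ = -2 has size 3.
Step 3 — with total size 6, 2 blocks, and largest block 3, the block sizes (in nonincreasing order) are [3, 3].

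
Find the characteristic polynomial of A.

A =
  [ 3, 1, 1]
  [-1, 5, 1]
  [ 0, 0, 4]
x^3 - 12*x^2 + 48*x - 64

Expanding det(x·I − A) (e.g. by cofactor expansion or by noting that A is similar to its Jordan form J, which has the same characteristic polynomial as A) gives
  χ_A(x) = x^3 - 12*x^2 + 48*x - 64
which factors as (x - 4)^3. The eigenvalues (with algebraic multiplicities) are λ = 4 with multiplicity 3.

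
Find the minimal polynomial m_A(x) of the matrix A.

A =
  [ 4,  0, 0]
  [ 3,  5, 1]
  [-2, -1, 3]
x^3 - 12*x^2 + 48*x - 64

The characteristic polynomial is χ_A(x) = (x - 4)^3, so the eigenvalues are known. The minimal polynomial is
  m_A(x) = Π_λ (x − λ)^{k_λ}
where k_λ is the size of the *largest* Jordan block for λ (equivalently, the smallest k with (A − λI)^k v = 0 for every generalised eigenvector v of λ).

  λ = 4: largest Jordan block has size 3, contributing (x − 4)^3

So m_A(x) = (x - 4)^3 = x^3 - 12*x^2 + 48*x - 64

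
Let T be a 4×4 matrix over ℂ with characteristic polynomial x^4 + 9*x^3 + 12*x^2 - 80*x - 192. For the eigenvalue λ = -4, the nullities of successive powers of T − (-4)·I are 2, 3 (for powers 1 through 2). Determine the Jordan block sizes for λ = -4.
Block sizes for λ = -4: [2, 1]

From the dimensions of kernels of powers, the number of Jordan blocks of size at least j is d_j − d_{j−1} where d_j = dim ker(N^j) (with d_0 = 0). Computing the differences gives [2, 1].
The number of blocks of size exactly k is (#blocks of size ≥ k) − (#blocks of size ≥ k + 1), so the partition is: 1 block(s) of size 1, 1 block(s) of size 2.
In nonincreasing order the block sizes are [2, 1].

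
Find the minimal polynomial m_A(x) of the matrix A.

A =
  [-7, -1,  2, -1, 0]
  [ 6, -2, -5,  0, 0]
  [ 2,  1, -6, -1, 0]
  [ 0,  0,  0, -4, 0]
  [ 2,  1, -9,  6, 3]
x^5 + 16*x^4 + 78*x^3 + 20*x^2 - 775*x - 1500

The characteristic polynomial is χ_A(x) = (x - 3)*(x + 4)*(x + 5)^3, so the eigenvalues are known. The minimal polynomial is
  m_A(x) = Π_λ (x − λ)^{k_λ}
where k_λ is the size of the *largest* Jordan block for λ (equivalently, the smallest k with (A − λI)^k v = 0 for every generalised eigenvector v of λ).

  λ = -5: largest Jordan block has size 3, contributing (x + 5)^3
  λ = -4: largest Jordan block has size 1, contributing (x + 4)
  λ = 3: largest Jordan block has size 1, contributing (x − 3)

So m_A(x) = (x - 3)*(x + 4)*(x + 5)^3 = x^5 + 16*x^4 + 78*x^3 + 20*x^2 - 775*x - 1500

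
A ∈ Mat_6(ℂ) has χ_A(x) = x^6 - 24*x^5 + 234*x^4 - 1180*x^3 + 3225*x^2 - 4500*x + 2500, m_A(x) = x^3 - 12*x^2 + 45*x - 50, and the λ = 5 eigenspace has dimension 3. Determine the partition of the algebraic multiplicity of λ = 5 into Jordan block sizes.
Block sizes for λ = 5: [2, 1, 1]

Step 1 — from the characteristic polynomial, algebraic multiplicity of λ = 5 is 4. From dim ker(A − (5)·I) = 3, there are exactly 3 Jordan blocks for λ = 5.
Step 2 — from the minimal polynomial, the factor (x − 5)^2 tells us the largest block for λ = 5 has size 2.
Step 3 — with total size 4, 3 blocks, and largest block 2, the block sizes (in nonincreasing order) are [2, 1, 1].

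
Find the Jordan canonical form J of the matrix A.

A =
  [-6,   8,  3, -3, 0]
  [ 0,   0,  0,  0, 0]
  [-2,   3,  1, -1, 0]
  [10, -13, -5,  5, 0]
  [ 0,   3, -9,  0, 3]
J_2(0) ⊕ J_2(0) ⊕ J_1(3)

The characteristic polynomial is
  det(x·I − A) = x^5 - 3*x^4 = x^4*(x - 3)

Eigenvalues and multiplicities (the geometric multiplicity of λ is n − rank(A − λI), which equals the number of Jordan blocks for λ):
  λ = 0: algebraic multiplicity = 4, geometric multiplicity = 2
  λ = 3: algebraic multiplicity = 1, geometric multiplicity = 1

Determining the block sizes for each eigenvalue:
  λ = 0: with am = 4 and gm = 2, the partition is not yet determined (e.g. several partitions of 4 into 2 parts exist). Let N = A − (0)·I. Computing rank(N^1) = 3, rank(N^2) = 1; the number of blocks of size ≥ j is rank(N^{j−1}) − rank(N^j), giving [2, 2]. So we have 2 block(s) of size 2 → block sizes [2, 2]
  λ = 3: one block (gm = 1), so the single block has size am = 1 → block sizes [1]

Assembling the blocks gives a Jordan form
J =
  [0, 1, 0, 0, 0]
  [0, 0, 0, 0, 0]
  [0, 0, 0, 1, 0]
  [0, 0, 0, 0, 0]
  [0, 0, 0, 0, 3]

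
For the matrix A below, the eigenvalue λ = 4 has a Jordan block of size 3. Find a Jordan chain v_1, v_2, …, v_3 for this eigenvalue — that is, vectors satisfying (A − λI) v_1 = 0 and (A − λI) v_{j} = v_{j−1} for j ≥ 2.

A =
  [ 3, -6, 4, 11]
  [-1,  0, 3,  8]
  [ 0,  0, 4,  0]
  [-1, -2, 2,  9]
A Jordan chain for λ = 4 of length 3:
v_1 = (-4, -3, 0, -2)ᵀ
v_2 = (-1, -1, 0, -1)ᵀ
v_3 = (1, 0, 0, 0)ᵀ

Let N = A − (4)·I. We want v_3 with N^3 v_3 = 0 but N^2 v_3 ≠ 0; then v_{j-1} := N · v_j for j = 3, …, 2.

Pick v_3 = (1, 0, 0, 0)ᵀ.
Then v_2 = N · v_3 = (-1, -1, 0, -1)ᵀ.
Then v_1 = N · v_2 = (-4, -3, 0, -2)ᵀ.

Sanity check: (A − (4)·I) v_1 = (0, 0, 0, 0)ᵀ = 0. ✓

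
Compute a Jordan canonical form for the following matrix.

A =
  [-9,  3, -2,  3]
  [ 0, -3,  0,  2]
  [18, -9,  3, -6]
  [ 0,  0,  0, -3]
J_2(-3) ⊕ J_2(-3)

The characteristic polynomial is
  det(x·I − A) = x^4 + 12*x^3 + 54*x^2 + 108*x + 81 = (x + 3)^4

Eigenvalues and multiplicities (the geometric multiplicity of λ is n − rank(A − λI), which equals the number of Jordan blocks for λ):
  λ = -3: algebraic multiplicity = 4, geometric multiplicity = 2

Determining the block sizes for each eigenvalue:
  λ = -3: with am = 4 and gm = 2, the partition is not yet determined (e.g. several partitions of 4 into 2 parts exist). Let N = A − (-3)·I. Computing rank(N^1) = 2, rank(N^2) = 0; the number of blocks of size ≥ j is rank(N^{j−1}) − rank(N^j), giving [2, 2]. So we have 2 block(s) of size 2 → block sizes [2, 2]

Assembling the blocks gives a Jordan form
J =
  [-3,  1,  0,  0]
  [ 0, -3,  0,  0]
  [ 0,  0, -3,  1]
  [ 0,  0,  0, -3]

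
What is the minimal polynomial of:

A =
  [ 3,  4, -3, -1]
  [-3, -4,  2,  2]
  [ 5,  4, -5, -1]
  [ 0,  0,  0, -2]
x^3 + 6*x^2 + 12*x + 8

The characteristic polynomial is χ_A(x) = (x + 2)^4, so the eigenvalues are known. The minimal polynomial is
  m_A(x) = Π_λ (x − λ)^{k_λ}
where k_λ is the size of the *largest* Jordan block for λ (equivalently, the smallest k with (A − λI)^k v = 0 for every generalised eigenvector v of λ).

  λ = -2: largest Jordan block has size 3, contributing (x + 2)^3

So m_A(x) = (x + 2)^3 = x^3 + 6*x^2 + 12*x + 8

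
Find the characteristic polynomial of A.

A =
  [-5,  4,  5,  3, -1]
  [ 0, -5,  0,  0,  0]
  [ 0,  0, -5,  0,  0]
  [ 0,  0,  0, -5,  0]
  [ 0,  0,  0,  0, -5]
x^5 + 25*x^4 + 250*x^3 + 1250*x^2 + 3125*x + 3125

Expanding det(x·I − A) (e.g. by cofactor expansion or by noting that A is similar to its Jordan form J, which has the same characteristic polynomial as A) gives
  χ_A(x) = x^5 + 25*x^4 + 250*x^3 + 1250*x^2 + 3125*x + 3125
which factors as (x + 5)^5. The eigenvalues (with algebraic multiplicities) are λ = -5 with multiplicity 5.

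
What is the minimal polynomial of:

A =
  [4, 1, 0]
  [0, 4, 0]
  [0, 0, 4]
x^2 - 8*x + 16

The characteristic polynomial is χ_A(x) = (x - 4)^3, so the eigenvalues are known. The minimal polynomial is
  m_A(x) = Π_λ (x − λ)^{k_λ}
where k_λ is the size of the *largest* Jordan block for λ (equivalently, the smallest k with (A − λI)^k v = 0 for every generalised eigenvector v of λ).

  λ = 4: largest Jordan block has size 2, contributing (x − 4)^2

So m_A(x) = (x - 4)^2 = x^2 - 8*x + 16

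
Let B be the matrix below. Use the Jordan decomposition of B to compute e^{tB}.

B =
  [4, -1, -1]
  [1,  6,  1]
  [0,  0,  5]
e^{tB} =
  [-t*exp(5*t) + exp(5*t), -t*exp(5*t), -t*exp(5*t)]
  [t*exp(5*t), t*exp(5*t) + exp(5*t), t*exp(5*t)]
  [0, 0, exp(5*t)]

Strategy: write B = P · J · P⁻¹ where J is a Jordan canonical form, so e^{tB} = P · e^{tJ} · P⁻¹, and e^{tJ} can be computed block-by-block.

B has Jordan form
J =
  [5, 1, 0]
  [0, 5, 0]
  [0, 0, 5]
(up to reordering of blocks).

Per-block formulas:
  For a 2×2 Jordan block J_2(5): exp(t · J_2(5)) = e^(5t)·(I + t·N), where N is the 2×2 nilpotent shift.
  For a 1×1 block at λ = 5: exp(t · [5]) = [e^(5t)].

After assembling e^{tJ} and conjugating by P, we get:

e^{tB} =
  [-t*exp(5*t) + exp(5*t), -t*exp(5*t), -t*exp(5*t)]
  [t*exp(5*t), t*exp(5*t) + exp(5*t), t*exp(5*t)]
  [0, 0, exp(5*t)]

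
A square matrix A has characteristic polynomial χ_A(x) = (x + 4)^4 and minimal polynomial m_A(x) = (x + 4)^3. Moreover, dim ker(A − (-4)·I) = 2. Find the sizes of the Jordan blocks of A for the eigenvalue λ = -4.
Block sizes for λ = -4: [3, 1]

Step 1 — from the characteristic polynomial, algebraic multiplicity of λ = -4 is 4. From dim ker(A − (-4)·I) = 2, there are exactly 2 Jordan blocks for λ = -4.
Step 2 — from the minimal polynomial, the factor (x + 4)^3 tells us the largest block for λ = -4 has size 3.
Step 3 — with total size 4, 2 blocks, and largest block 3, the block sizes (in nonincreasing order) are [3, 1].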